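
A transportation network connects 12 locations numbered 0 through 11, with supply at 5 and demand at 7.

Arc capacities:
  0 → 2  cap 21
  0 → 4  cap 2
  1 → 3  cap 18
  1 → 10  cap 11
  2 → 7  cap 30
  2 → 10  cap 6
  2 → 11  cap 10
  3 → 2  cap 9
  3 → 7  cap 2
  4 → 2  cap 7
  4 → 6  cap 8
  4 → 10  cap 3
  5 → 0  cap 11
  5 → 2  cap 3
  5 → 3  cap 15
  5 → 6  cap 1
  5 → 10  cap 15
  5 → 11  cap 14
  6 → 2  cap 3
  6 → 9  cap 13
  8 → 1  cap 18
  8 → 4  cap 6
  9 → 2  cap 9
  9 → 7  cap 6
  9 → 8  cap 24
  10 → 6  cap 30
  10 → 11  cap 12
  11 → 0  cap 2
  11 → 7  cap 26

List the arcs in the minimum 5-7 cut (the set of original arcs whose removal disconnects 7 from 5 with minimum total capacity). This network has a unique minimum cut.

Min-cut arcs: {(3,2), (3,7), (5,0), (5,2), (5,6), (5,10), (5,11)} (total capacity 55)

augment #1: 5→2→7 push 3
augment #2: 5→3→7 push 2
augment #3: 5→11→7 push 14
augment #4: 5→0→2→7 push 11
augment #5: 5→3→2→7 push 9
augment #6: 5→6→2→7 push 1
augment #7: 5→10→11→7 push 12
augment #8: 5→10→6→2→7 push 2
augment #9: 5→10→6→9→7 push 1
max flow = 55; residual-reachable set from 5 gives S-side
cut edges (S→T): {(3,2), (3,7), (5,0), (5,2), (5,6), (5,10), (5,11)} total cap 55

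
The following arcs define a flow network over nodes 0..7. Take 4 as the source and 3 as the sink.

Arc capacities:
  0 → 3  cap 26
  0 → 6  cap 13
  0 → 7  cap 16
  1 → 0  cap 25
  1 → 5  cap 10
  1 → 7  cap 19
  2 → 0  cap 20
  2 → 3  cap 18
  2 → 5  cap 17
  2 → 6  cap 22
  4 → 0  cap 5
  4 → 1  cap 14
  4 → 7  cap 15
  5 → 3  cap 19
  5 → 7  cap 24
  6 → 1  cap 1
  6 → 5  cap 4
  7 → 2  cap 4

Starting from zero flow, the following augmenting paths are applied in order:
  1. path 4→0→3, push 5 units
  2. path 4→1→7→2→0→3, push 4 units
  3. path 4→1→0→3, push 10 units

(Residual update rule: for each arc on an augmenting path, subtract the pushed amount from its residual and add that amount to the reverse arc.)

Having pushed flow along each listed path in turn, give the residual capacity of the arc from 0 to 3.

Residual capacity of (0,3): 7

after path 1 (4→0→3, push 5): res(0,3)=21
after path 2 (4→1→7→2→0→3, push 4): res(0,3)=17
after path 3 (4→1→0→3, push 10): res(0,3)=7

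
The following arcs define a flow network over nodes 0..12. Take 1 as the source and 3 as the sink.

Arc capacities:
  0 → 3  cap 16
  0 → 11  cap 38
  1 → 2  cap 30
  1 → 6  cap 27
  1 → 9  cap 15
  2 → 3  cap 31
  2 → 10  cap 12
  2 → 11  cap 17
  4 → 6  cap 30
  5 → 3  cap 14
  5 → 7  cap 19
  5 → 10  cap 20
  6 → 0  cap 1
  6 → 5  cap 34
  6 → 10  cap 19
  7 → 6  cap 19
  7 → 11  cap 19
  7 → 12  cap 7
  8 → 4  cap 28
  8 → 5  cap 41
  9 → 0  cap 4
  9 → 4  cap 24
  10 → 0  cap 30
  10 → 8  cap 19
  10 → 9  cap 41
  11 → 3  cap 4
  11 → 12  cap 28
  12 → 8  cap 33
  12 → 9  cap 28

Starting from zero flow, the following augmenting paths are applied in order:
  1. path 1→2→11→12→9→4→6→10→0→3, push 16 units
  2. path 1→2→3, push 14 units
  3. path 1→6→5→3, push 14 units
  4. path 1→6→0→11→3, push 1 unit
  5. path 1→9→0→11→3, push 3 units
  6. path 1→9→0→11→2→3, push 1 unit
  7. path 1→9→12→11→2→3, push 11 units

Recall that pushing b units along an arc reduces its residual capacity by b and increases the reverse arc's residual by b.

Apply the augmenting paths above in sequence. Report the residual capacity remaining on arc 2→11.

Residual capacity of (2,11): 13

after path 1 (1→2→11→12→9→4→6→10→0→3, push 16): res(2,11)=1
after path 2 (1→2→3, push 14): res(2,11)=1
after path 3 (1→6→5→3, push 14): res(2,11)=1
after path 4 (1→6→0→11→3, push 1): res(2,11)=1
after path 5 (1→9→0→11→3, push 3): res(2,11)=1
after path 6 (1→9→0→11→2→3, push 1): res(2,11)=2
after path 7 (1→9→12→11→2→3, push 11): res(2,11)=13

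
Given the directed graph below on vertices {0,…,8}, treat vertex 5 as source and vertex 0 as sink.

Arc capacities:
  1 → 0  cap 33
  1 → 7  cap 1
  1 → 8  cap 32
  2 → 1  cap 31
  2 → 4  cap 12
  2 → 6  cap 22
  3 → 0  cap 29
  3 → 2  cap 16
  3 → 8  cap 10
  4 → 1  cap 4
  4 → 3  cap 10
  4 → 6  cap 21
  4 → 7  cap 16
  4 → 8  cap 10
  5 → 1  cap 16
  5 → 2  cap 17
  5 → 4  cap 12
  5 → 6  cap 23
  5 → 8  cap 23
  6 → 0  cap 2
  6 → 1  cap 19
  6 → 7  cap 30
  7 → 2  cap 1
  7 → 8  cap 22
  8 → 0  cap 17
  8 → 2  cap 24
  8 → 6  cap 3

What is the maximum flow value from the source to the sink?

augment #1: 5→1→0 bottleneck 16, total now 16
augment #2: 5→6→0 bottleneck 2, total now 18
augment #3: 5→8→0 bottleneck 17, total now 35
augment #4: 5→2→1→0 bottleneck 17, total now 52
augment #5: 5→4→3→0 bottleneck 10, total now 62

Maximum flow value: 62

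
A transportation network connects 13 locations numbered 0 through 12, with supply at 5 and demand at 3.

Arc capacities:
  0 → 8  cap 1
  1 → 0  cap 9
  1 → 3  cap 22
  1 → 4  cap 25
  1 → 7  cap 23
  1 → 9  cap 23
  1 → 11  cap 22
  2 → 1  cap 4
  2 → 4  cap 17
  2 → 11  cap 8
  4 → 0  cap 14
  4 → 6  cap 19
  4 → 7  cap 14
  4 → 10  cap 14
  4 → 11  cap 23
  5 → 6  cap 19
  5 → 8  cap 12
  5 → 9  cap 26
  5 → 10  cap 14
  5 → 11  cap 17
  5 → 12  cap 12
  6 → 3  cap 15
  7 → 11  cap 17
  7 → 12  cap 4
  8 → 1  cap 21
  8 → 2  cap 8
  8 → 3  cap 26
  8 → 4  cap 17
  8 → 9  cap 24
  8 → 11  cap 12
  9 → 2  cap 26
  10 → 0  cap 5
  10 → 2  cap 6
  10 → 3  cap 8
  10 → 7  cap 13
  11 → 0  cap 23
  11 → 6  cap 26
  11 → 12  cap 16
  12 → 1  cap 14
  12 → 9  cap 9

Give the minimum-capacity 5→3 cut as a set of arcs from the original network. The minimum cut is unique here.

augment #1: 5→6→3 push 15
augment #2: 5→8→3 push 12
augment #3: 5→10→3 push 8
augment #4: 5→12→1→3 push 12
augment #5: 5→9→2→1→3 push 4
augment #6: 5→10→0→8→3 push 1
augment #7: 5→11→12→1→3 push 2
max flow = 54; residual-reachable set from 5 gives S-side
cut edges (S→T): {(0,8), (2,1), (5,8), (6,3), (10,3), (12,1)} total cap 54

Min-cut arcs: {(0,8), (2,1), (5,8), (6,3), (10,3), (12,1)} (total capacity 54)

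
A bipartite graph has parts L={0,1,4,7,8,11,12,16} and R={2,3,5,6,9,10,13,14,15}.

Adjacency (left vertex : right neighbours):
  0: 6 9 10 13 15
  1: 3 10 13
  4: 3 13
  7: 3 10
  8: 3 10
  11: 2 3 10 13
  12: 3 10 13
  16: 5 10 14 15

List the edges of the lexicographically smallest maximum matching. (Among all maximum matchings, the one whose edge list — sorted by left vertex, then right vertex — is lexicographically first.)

Lex-smallest maximum matching: {(0,6), (1,3), (4,13), (7,10), (11,2), (16,5)}

|M| = 6 (so the lex-smallest maximum matching has 6 edges)
process left vertices in ascending order; for each, take the smallest-labelled available neighbour that still permits 6 edges overall, or leave it unmatched if none does
lex-smallest matching: {0-6, 1-3, 4-13, 7-10, 11-2, 16-5}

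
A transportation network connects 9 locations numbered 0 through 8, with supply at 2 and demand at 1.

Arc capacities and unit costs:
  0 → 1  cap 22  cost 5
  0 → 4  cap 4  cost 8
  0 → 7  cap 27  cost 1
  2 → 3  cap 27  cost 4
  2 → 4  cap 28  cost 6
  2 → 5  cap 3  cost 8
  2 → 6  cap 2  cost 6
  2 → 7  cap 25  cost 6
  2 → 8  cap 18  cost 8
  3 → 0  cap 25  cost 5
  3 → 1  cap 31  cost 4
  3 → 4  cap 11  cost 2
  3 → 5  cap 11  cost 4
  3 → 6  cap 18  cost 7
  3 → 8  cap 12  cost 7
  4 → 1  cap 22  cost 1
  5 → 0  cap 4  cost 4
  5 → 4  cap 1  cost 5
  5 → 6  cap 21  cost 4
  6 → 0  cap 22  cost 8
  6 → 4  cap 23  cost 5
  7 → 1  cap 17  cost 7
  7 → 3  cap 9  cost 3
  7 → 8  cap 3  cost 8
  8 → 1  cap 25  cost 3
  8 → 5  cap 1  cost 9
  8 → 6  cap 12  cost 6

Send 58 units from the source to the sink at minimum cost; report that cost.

shortest-cost path #1: 2→4→1 push 22 @ unit cost 7 (adds 154)
shortest-cost path #2: 2→3→1 push 27 @ unit cost 8 (adds 216)
shortest-cost path #3: 2→8→1 push 9 @ unit cost 11 (adds 99)
total cost = 469

Minimum cost for 58 units: 469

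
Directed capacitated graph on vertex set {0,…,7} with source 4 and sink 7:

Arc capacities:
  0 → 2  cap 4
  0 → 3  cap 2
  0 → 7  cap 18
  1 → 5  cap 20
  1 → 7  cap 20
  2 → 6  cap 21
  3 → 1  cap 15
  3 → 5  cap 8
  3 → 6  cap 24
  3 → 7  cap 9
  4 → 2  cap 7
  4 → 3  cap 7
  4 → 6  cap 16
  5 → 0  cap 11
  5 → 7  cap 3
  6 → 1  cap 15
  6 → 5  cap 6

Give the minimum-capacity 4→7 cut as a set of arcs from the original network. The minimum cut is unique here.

Min-cut arcs: {(4,3), (6,1), (6,5)} (total capacity 28)

augment #1: 4→3→7 push 7
augment #2: 4→6→1→7 push 15
augment #3: 4→6→5→7 push 1
augment #4: 4→2→6→5→7 push 2
augment #5: 4→2→6→5→0→7 push 3
max flow = 28; residual-reachable set from 4 gives S-side
cut edges (S→T): {(4,3), (6,1), (6,5)} total cap 28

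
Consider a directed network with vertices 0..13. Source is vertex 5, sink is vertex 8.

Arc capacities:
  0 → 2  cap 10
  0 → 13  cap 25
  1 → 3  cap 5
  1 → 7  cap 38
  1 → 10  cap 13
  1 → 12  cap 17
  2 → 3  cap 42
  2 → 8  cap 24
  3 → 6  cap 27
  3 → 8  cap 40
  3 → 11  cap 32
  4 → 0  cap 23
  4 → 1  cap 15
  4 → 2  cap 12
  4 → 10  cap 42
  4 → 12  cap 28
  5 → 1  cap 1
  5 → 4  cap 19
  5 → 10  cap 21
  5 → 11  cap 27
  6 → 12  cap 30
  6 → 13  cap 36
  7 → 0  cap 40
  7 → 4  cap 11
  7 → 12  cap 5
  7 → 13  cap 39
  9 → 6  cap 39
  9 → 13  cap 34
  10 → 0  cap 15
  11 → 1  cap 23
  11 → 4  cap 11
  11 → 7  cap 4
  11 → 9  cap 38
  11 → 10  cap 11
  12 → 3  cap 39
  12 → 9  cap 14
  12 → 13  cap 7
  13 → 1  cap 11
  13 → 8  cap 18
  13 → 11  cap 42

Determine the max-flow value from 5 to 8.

augment #1: 5→1→3→8 bottleneck 1, total now 1
augment #2: 5→4→2→8 bottleneck 12, total now 13
augment #3: 5→4→0→2→8 bottleneck 7, total now 20
augment #4: 5→10→0→2→8 bottleneck 3, total now 23
augment #5: 5→10→0→13→8 bottleneck 12, total now 35
augment #6: 5→11→1→3→8 bottleneck 4, total now 39
augment #7: 5→11→7→13→8 bottleneck 4, total now 43
augment #8: 5→11→9→13→8 bottleneck 2, total now 45
augment #9: 5→11→1→12→3→8 bottleneck 17, total now 62

Maximum flow value: 62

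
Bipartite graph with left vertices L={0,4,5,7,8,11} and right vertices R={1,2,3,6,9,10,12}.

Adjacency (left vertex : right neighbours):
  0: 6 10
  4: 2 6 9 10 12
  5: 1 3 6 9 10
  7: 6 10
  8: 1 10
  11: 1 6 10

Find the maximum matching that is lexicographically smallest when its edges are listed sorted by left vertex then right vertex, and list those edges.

Lex-smallest maximum matching: {(0,6), (4,2), (5,3), (7,10), (8,1)}

|M| = 5 (so the lex-smallest maximum matching has 5 edges)
process left vertices in ascending order; for each, take the smallest-labelled available neighbour that still permits 5 edges overall, or leave it unmatched if none does
lex-smallest matching: {0-6, 4-2, 5-3, 7-10, 8-1}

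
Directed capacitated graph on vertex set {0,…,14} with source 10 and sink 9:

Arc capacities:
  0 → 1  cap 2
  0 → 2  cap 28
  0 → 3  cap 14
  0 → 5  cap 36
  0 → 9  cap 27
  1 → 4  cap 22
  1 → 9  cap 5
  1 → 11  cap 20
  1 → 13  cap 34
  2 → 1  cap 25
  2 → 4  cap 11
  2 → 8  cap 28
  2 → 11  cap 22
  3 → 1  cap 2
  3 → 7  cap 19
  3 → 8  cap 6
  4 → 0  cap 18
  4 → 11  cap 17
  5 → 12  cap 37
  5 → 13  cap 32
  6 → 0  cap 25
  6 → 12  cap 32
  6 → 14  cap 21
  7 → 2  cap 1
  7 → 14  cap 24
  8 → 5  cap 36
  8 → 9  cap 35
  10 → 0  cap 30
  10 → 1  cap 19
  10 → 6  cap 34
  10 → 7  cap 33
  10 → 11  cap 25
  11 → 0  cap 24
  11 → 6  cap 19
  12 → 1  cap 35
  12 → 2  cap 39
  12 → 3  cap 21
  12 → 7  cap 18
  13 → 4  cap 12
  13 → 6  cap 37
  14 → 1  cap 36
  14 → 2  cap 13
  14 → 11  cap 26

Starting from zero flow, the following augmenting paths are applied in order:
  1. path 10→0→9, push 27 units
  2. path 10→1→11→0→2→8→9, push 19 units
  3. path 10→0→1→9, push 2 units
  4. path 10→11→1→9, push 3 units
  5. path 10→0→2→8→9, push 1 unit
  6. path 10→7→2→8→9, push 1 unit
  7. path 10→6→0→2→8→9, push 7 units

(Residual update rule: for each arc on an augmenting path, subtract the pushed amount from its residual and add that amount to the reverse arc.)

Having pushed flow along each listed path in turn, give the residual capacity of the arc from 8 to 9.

after path 1 (10→0→9, push 27): res(8,9)=35
after path 2 (10→1→11→0→2→8→9, push 19): res(8,9)=16
after path 3 (10→0→1→9, push 2): res(8,9)=16
after path 4 (10→11→1→9, push 3): res(8,9)=16
after path 5 (10→0→2→8→9, push 1): res(8,9)=15
after path 6 (10→7→2→8→9, push 1): res(8,9)=14
after path 7 (10→6→0→2→8→9, push 7): res(8,9)=7

Residual capacity of (8,9): 7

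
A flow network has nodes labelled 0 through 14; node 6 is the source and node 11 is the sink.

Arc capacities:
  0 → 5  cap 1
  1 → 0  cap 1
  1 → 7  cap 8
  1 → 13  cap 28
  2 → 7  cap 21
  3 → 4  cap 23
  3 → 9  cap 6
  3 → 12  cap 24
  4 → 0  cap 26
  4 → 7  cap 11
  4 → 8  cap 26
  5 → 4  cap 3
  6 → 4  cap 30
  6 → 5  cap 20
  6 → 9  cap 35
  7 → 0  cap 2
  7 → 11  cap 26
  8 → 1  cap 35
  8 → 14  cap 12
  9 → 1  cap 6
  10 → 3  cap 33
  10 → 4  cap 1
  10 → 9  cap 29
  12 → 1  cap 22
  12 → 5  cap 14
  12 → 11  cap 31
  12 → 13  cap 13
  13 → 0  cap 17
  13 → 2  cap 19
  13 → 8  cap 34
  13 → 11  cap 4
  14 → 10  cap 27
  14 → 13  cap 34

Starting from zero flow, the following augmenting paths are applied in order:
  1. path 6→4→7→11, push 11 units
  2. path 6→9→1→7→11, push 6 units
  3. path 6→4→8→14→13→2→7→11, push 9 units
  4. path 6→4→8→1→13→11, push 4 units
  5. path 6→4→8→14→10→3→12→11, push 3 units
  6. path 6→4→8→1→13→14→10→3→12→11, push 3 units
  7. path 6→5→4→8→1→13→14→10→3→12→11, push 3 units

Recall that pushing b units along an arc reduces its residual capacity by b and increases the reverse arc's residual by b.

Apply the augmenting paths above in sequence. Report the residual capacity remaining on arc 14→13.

after path 1 (6→4→7→11, push 11): res(14,13)=34
after path 2 (6→9→1→7→11, push 6): res(14,13)=34
after path 3 (6→4→8→14→13→2→7→11, push 9): res(14,13)=25
after path 4 (6→4→8→1→13→11, push 4): res(14,13)=25
after path 5 (6→4→8→14→10→3→12→11, push 3): res(14,13)=25
after path 6 (6→4→8→1→13→14→10→3→12→11, push 3): res(14,13)=28
after path 7 (6→5→4→8→1→13→14→10→3→12→11, push 3): res(14,13)=31

Residual capacity of (14,13): 31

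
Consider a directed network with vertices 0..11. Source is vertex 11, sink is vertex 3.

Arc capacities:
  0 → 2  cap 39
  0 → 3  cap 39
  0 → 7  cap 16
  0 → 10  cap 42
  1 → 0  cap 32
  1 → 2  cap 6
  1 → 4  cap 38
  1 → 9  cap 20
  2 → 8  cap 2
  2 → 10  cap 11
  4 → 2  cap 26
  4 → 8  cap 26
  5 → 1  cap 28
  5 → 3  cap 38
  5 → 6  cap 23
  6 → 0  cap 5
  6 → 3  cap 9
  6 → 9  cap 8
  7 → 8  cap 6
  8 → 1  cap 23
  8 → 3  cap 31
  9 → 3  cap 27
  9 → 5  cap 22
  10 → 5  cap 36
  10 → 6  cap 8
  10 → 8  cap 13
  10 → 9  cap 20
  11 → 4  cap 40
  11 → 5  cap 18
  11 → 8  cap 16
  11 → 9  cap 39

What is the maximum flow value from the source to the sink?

augment #1: 11→5→3 bottleneck 18, total now 18
augment #2: 11→8→3 bottleneck 16, total now 34
augment #3: 11→9→3 bottleneck 27, total now 61
augment #4: 11→4→8→3 bottleneck 15, total now 76
augment #5: 11→9→5→3 bottleneck 12, total now 88
augment #6: 11→4→2→10→5→3 bottleneck 8, total now 96
augment #7: 11→4→2→10→6→3 bottleneck 3, total now 99
augment #8: 11→4→8→1→0→3 bottleneck 11, total now 110
augment #9: 11→4→2→8→1→0→3 bottleneck 2, total now 112

Maximum flow value: 112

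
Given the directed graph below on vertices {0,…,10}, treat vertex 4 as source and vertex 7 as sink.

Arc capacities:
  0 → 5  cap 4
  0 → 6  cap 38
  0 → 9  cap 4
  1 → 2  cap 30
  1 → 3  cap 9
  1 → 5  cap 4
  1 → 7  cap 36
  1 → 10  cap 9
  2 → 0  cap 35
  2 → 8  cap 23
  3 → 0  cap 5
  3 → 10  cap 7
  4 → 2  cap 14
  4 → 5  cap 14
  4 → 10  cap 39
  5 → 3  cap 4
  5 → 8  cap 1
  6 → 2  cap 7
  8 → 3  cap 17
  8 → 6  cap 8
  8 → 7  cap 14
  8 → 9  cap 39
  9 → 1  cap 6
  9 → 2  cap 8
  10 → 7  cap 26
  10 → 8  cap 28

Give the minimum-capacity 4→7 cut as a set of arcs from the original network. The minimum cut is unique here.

augment #1: 4→10→7 push 26
augment #2: 4→2→8→7 push 14
augment #3: 4→5→8→9→1→7 push 1
augment #4: 4→10→8→9→1→7 push 5
max flow = 46; residual-reachable set from 4 gives S-side
cut edges (S→T): {(8,7), (9,1), (10,7)} total cap 46

Min-cut arcs: {(8,7), (9,1), (10,7)} (total capacity 46)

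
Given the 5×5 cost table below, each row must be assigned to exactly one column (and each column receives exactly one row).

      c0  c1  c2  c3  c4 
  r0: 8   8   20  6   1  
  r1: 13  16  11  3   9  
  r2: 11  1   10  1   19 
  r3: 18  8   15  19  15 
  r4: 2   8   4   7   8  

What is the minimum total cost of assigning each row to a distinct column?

optimal assignment: row0→col4 (cost 1), row1→col3 (cost 3), row2→col1 (cost 1), row3→col2 (cost 15), row4→col0 (cost 2)
total = 1 + 3 + 1 + 15 + 2 = 22

Minimum assignment cost: 22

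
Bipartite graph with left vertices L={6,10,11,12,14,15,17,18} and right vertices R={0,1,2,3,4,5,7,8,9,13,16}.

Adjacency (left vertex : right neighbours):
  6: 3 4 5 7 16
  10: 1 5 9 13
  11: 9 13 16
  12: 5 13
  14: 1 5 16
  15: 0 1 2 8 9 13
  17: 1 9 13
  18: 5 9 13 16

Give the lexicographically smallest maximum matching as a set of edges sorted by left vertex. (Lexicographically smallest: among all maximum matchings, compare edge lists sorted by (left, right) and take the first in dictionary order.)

|M| = 7 (so the lex-smallest maximum matching has 7 edges)
process left vertices in ascending order; for each, take the smallest-labelled available neighbour that still permits 7 edges overall, or leave it unmatched if none does
lex-smallest matching: {6-3, 10-1, 11-9, 12-5, 14-16, 15-0, 17-13}

Lex-smallest maximum matching: {(6,3), (10,1), (11,9), (12,5), (14,16), (15,0), (17,13)}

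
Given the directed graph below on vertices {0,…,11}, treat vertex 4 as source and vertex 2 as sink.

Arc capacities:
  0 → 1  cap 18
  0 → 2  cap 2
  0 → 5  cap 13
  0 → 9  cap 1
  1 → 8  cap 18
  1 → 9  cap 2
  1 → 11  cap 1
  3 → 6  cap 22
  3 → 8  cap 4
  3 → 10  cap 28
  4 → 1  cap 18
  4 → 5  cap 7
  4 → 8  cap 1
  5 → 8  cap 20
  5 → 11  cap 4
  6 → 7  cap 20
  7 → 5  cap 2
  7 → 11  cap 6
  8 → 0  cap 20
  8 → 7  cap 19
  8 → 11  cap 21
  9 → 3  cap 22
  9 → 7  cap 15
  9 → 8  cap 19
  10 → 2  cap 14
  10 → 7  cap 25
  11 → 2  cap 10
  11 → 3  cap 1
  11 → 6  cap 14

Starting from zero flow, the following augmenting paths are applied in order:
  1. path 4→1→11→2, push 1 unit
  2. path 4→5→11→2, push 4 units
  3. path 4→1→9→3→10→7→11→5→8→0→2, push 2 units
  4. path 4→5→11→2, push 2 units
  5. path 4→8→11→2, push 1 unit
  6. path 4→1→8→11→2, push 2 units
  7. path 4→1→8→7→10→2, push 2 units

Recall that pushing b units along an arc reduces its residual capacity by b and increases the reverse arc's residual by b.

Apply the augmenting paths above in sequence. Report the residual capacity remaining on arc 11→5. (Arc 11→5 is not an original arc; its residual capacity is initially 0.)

after path 1 (4→1→11→2, push 1): res(11,5)=0
after path 2 (4→5→11→2, push 4): res(11,5)=4
after path 3 (4→1→9→3→10→7→11→5→8→0→2, push 2): res(11,5)=2
after path 4 (4→5→11→2, push 2): res(11,5)=4
after path 5 (4→8→11→2, push 1): res(11,5)=4
after path 6 (4→1→8→11→2, push 2): res(11,5)=4
after path 7 (4→1→8→7→10→2, push 2): res(11,5)=4

Residual capacity of (11,5): 4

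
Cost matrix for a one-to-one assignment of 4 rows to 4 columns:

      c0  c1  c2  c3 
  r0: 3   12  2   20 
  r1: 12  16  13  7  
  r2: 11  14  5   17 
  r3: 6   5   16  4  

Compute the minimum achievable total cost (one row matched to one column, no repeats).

Minimum assignment cost: 20

optimal assignment: row0→col0 (cost 3), row1→col3 (cost 7), row2→col2 (cost 5), row3→col1 (cost 5)
total = 3 + 7 + 5 + 5 = 20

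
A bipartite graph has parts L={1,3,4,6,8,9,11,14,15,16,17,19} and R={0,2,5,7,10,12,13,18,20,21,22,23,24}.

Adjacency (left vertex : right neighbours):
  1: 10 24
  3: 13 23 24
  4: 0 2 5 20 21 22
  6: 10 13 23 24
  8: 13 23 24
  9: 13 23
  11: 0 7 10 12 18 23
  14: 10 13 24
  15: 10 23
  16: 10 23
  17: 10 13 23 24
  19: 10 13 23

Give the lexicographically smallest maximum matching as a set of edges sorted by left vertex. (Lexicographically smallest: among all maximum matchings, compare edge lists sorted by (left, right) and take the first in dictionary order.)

|M| = 6 (so the lex-smallest maximum matching has 6 edges)
process left vertices in ascending order; for each, take the smallest-labelled available neighbour that still permits 6 edges overall, or leave it unmatched if none does
lex-smallest matching: {1-10, 3-13, 4-0, 6-23, 8-24, 11-7}

Lex-smallest maximum matching: {(1,10), (3,13), (4,0), (6,23), (8,24), (11,7)}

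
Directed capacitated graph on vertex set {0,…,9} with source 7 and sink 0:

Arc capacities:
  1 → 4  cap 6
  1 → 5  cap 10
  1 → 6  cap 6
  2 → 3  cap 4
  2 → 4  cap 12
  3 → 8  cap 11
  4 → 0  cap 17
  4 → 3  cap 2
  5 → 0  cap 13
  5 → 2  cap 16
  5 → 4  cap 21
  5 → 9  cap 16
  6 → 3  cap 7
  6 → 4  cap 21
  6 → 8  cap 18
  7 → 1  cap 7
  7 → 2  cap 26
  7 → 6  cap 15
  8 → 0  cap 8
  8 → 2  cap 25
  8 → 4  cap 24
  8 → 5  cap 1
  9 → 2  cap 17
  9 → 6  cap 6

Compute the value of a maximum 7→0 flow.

Maximum flow value: 33

augment #1: 7→1→4→0 bottleneck 6, total now 6
augment #2: 7→1→5→0 bottleneck 1, total now 7
augment #3: 7→2→4→0 bottleneck 11, total now 18
augment #4: 7→6→8→0 bottleneck 8, total now 26
augment #5: 7→6→8→5→0 bottleneck 1, total now 27
augment #6: 7→2→4→1→5→0 bottleneck 1, total now 28
augment #7: 7→6→4→1→5→0 bottleneck 5, total now 33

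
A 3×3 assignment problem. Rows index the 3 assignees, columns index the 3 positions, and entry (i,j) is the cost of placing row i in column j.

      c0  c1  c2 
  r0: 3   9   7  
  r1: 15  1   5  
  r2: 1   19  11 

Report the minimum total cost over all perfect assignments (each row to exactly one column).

optimal assignment: row0→col2 (cost 7), row1→col1 (cost 1), row2→col0 (cost 1)
total = 7 + 1 + 1 = 9

Minimum assignment cost: 9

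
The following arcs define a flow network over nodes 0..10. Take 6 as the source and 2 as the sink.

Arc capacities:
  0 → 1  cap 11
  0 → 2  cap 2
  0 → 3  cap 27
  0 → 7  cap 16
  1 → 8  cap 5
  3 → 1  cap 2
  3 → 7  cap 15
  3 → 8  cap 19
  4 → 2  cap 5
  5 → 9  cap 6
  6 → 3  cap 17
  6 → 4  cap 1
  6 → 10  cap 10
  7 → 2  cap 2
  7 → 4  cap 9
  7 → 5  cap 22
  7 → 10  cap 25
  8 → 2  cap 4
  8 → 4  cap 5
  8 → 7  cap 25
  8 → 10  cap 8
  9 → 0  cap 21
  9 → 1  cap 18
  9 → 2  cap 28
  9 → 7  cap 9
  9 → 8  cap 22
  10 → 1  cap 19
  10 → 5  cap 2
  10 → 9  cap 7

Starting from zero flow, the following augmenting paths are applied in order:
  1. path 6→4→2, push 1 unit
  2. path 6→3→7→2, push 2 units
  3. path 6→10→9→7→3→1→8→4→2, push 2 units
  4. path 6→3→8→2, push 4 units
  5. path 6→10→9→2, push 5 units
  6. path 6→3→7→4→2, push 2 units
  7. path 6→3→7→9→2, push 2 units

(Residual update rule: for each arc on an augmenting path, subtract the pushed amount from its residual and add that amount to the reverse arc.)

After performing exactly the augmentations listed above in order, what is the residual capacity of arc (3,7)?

after path 1 (6→4→2, push 1): res(3,7)=15
after path 2 (6→3→7→2, push 2): res(3,7)=13
after path 3 (6→10→9→7→3→1→8→4→2, push 2): res(3,7)=15
after path 4 (6→3→8→2, push 4): res(3,7)=15
after path 5 (6→10→9→2, push 5): res(3,7)=15
after path 6 (6→3→7→4→2, push 2): res(3,7)=13
after path 7 (6→3→7→9→2, push 2): res(3,7)=11

Residual capacity of (3,7): 11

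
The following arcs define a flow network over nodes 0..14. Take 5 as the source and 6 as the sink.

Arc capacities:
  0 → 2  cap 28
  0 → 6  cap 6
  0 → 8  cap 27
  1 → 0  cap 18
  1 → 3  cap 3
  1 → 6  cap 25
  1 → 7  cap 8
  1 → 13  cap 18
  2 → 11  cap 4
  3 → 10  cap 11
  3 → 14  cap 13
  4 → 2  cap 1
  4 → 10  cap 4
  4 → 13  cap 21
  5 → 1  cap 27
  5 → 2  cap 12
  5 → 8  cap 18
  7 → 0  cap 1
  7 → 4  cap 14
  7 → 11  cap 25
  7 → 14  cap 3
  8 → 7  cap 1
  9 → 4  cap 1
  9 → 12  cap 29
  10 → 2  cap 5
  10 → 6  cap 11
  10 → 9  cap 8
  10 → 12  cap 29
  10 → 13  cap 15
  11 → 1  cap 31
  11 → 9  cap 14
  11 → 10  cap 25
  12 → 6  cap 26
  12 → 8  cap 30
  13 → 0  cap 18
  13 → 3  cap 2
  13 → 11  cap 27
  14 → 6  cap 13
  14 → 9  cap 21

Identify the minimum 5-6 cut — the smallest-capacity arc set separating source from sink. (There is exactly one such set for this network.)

augment #1: 5→1→6 push 25
augment #2: 5→1→0→6 push 2
augment #3: 5→2→11→10→6 push 4
augment #4: 5→8→7→0→6 push 1
max flow = 32; residual-reachable set from 5 gives S-side
cut edges (S→T): {(2,11), (5,1), (8,7)} total cap 32

Min-cut arcs: {(2,11), (5,1), (8,7)} (total capacity 32)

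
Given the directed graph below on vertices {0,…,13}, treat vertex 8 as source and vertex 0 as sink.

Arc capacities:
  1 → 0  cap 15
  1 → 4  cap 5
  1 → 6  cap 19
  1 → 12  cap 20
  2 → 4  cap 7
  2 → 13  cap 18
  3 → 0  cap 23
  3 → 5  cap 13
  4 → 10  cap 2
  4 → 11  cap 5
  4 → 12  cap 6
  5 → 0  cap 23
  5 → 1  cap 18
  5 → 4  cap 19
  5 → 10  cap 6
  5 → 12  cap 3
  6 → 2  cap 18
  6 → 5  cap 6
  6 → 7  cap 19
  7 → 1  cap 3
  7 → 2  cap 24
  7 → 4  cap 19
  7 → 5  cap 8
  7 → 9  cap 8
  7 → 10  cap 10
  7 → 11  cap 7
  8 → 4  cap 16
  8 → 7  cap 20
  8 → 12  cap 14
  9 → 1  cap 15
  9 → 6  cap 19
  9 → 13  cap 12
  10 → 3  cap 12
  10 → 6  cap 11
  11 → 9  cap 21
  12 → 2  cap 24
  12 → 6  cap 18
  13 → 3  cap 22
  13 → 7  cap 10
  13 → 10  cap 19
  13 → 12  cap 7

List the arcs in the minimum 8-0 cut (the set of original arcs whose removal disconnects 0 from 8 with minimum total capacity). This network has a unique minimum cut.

Min-cut arcs: {(4,10), (4,11), (4,12), (8,7), (8,12)} (total capacity 47)

augment #1: 8→7→1→0 push 3
augment #2: 8→7→5→0 push 8
augment #3: 8→4→10→3→0 push 2
augment #4: 8→7→9→1→0 push 8
augment #5: 8→7→10→3→0 push 1
augment #6: 8→12→6→5→0 push 6
augment #7: 8→4→11→9→1→0 push 4
augment #8: 8→12→2→13→3→0 push 8
augment #9: 8→4→11→9→13→3→0 push 1
augment #10: 8→4→12→2→13→3→0 push 6
max flow = 47; residual-reachable set from 8 gives S-side
cut edges (S→T): {(4,10), (4,11), (4,12), (8,7), (8,12)} total cap 47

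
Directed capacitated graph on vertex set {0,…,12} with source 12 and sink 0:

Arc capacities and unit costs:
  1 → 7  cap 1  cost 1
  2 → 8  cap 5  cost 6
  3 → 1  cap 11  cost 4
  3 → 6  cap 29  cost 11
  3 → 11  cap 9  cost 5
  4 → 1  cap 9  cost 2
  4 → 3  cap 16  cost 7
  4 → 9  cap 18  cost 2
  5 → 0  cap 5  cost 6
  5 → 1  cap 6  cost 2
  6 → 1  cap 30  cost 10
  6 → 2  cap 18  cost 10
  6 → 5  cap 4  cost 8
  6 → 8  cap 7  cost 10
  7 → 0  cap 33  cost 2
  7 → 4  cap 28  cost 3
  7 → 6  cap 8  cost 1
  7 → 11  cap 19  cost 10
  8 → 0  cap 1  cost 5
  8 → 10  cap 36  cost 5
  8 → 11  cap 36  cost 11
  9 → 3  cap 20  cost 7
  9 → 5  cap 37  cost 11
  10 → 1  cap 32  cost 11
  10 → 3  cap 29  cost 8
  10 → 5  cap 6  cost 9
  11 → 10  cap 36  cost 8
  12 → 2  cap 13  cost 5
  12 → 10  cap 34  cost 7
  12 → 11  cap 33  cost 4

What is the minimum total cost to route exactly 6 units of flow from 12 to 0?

Minimum cost for 6 units: 125

shortest-cost path #1: 12→2→8→0 push 1 @ unit cost 16 (adds 16)
shortest-cost path #2: 12→10→1→7→0 push 1 @ unit cost 21 (adds 21)
shortest-cost path #3: 12→10→5→0 push 4 @ unit cost 22 (adds 88)
total cost = 125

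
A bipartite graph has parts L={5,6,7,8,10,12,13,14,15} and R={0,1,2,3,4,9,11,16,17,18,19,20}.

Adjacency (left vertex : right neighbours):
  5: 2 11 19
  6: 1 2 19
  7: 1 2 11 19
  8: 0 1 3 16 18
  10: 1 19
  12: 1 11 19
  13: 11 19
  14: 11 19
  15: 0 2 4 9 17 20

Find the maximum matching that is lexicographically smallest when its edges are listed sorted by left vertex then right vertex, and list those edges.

Lex-smallest maximum matching: {(5,2), (6,1), (7,11), (8,0), (10,19), (15,4)}

|M| = 6 (so the lex-smallest maximum matching has 6 edges)
process left vertices in ascending order; for each, take the smallest-labelled available neighbour that still permits 6 edges overall, or leave it unmatched if none does
lex-smallest matching: {5-2, 6-1, 7-11, 8-0, 10-19, 15-4}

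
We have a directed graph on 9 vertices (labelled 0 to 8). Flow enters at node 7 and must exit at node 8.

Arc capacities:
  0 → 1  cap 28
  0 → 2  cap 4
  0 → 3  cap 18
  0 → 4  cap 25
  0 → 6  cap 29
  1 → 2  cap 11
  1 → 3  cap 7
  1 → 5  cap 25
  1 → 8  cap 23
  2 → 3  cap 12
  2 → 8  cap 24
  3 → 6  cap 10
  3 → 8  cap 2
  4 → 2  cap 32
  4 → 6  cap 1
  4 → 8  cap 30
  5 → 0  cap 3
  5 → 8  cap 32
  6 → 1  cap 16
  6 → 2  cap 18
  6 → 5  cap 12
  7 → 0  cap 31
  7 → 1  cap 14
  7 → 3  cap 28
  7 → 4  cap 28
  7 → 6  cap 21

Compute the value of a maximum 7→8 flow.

Maximum flow value: 106

augment #1: 7→1→8 bottleneck 14, total now 14
augment #2: 7→3→8 bottleneck 2, total now 16
augment #3: 7→4→8 bottleneck 28, total now 44
augment #4: 7→0→1→8 bottleneck 9, total now 53
augment #5: 7→0→2→8 bottleneck 4, total now 57
augment #6: 7→0→4→8 bottleneck 2, total now 59
augment #7: 7→6→2→8 bottleneck 18, total now 77
augment #8: 7→6→5→8 bottleneck 3, total now 80
augment #9: 7→0→1→2→8 bottleneck 2, total now 82
augment #10: 7→0→1→5→8 bottleneck 14, total now 96
augment #11: 7→3→6→5→8 bottleneck 9, total now 105
augment #12: 7→3→6→1→5→8 bottleneck 1, total now 106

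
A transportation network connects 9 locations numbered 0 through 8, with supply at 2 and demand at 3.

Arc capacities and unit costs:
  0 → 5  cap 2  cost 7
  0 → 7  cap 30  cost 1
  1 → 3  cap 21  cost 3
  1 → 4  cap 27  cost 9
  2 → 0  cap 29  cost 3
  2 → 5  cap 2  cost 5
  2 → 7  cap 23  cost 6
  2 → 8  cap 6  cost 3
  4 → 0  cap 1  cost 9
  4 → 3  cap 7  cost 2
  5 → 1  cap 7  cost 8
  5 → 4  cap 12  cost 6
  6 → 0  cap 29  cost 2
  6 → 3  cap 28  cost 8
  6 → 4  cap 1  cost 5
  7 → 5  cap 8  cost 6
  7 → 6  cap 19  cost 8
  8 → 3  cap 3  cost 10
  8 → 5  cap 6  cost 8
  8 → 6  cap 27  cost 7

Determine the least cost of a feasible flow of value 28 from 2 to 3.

Minimum cost for 28 units: 509

shortest-cost path #1: 2→8→3 push 3 @ unit cost 13 (adds 39)
shortest-cost path #2: 2→5→4→3 push 2 @ unit cost 13 (adds 26)
shortest-cost path #3: 2→8→6→4→3 push 1 @ unit cost 17 (adds 17)
shortest-cost path #4: 2→8→6→3 push 2 @ unit cost 18 (adds 36)
shortest-cost path #5: 2→0→5→4→3 push 2 @ unit cost 18 (adds 36)
shortest-cost path #6: 2→0→7→5→4→3 push 2 @ unit cost 18 (adds 36)
shortest-cost path #7: 2→0→7→5→4→6→3 push 1 @ unit cost 19 (adds 19)
shortest-cost path #8: 2→0→7→6→3 push 15 @ unit cost 20 (adds 300)
total cost = 509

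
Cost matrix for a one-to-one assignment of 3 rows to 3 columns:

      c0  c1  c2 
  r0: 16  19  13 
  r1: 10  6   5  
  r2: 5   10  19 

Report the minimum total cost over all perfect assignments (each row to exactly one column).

Minimum assignment cost: 24

optimal assignment: row0→col2 (cost 13), row1→col1 (cost 6), row2→col0 (cost 5)
total = 13 + 6 + 5 = 24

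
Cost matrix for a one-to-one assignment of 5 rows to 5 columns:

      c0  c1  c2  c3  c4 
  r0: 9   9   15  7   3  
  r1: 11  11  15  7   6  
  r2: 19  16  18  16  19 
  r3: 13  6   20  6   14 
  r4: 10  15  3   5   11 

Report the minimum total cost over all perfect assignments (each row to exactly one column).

Minimum assignment cost: 38

optimal assignment: row0→col4 (cost 3), row1→col3 (cost 7), row2→col0 (cost 19), row3→col1 (cost 6), row4→col2 (cost 3)
total = 3 + 7 + 19 + 6 + 3 = 38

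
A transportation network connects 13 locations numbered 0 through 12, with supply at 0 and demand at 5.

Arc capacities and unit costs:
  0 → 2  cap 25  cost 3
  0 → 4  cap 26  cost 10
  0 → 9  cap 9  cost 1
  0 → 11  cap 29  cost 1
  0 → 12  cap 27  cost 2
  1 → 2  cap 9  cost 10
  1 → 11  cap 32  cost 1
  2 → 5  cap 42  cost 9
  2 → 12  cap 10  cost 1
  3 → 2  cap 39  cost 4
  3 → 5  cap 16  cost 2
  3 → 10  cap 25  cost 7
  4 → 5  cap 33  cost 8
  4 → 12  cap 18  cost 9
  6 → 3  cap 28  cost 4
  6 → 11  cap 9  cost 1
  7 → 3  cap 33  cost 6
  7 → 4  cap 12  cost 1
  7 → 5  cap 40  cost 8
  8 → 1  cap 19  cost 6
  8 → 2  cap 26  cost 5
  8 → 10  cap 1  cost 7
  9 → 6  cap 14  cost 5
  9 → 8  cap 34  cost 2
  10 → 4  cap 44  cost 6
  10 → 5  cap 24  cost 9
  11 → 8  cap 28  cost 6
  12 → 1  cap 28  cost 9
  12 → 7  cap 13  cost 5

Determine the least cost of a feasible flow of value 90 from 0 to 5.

shortest-cost path #1: 0→2→5 push 25 @ unit cost 12 (adds 300)
shortest-cost path #2: 0→9→6→3→5 push 9 @ unit cost 12 (adds 108)
shortest-cost path #3: 0→12→7→5 push 13 @ unit cost 15 (adds 195)
shortest-cost path #4: 0→4→5 push 26 @ unit cost 18 (adds 468)
shortest-cost path #5: 0→11→8→2→5 push 17 @ unit cost 21 (adds 357)
total cost = 1428

Minimum cost for 90 units: 1428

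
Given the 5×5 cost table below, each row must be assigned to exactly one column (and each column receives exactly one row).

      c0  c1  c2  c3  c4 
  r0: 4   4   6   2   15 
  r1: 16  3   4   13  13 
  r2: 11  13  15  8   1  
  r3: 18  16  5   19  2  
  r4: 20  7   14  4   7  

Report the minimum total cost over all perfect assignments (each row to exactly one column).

Minimum assignment cost: 17

optimal assignment: row0→col0 (cost 4), row1→col1 (cost 3), row2→col4 (cost 1), row3→col2 (cost 5), row4→col3 (cost 4)
total = 4 + 3 + 1 + 5 + 4 = 17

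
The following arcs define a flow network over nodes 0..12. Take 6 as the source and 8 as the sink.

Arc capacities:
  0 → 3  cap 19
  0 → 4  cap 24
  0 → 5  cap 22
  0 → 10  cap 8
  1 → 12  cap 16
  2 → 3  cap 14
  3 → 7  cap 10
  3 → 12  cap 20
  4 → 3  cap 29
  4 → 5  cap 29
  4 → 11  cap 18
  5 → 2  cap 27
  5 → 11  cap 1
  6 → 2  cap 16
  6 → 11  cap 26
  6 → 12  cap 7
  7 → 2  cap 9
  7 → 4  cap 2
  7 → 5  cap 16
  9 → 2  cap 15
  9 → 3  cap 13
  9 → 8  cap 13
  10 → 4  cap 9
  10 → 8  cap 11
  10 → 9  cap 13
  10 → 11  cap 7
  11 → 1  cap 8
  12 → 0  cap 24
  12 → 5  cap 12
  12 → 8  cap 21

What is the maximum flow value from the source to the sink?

Maximum flow value: 29

augment #1: 6→12→8 bottleneck 7, total now 7
augment #2: 6→2→3→12→8 bottleneck 14, total now 21
augment #3: 6→11→1→12→0→10→8 bottleneck 8, total now 29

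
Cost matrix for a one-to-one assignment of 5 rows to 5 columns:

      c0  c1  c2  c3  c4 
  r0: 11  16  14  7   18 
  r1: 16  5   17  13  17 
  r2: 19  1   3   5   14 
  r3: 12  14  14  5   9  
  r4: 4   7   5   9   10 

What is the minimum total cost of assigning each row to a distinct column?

optimal assignment: row0→col3 (cost 7), row1→col1 (cost 5), row2→col2 (cost 3), row3→col4 (cost 9), row4→col0 (cost 4)
total = 7 + 5 + 3 + 9 + 4 = 28

Minimum assignment cost: 28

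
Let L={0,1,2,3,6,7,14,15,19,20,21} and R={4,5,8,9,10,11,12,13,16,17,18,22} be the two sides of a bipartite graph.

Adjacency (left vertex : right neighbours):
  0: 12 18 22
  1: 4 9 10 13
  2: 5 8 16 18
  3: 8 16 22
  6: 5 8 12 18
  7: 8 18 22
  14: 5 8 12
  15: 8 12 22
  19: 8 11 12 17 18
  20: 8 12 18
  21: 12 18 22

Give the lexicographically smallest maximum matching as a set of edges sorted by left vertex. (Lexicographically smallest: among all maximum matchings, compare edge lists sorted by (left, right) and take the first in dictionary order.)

|M| = 8 (so the lex-smallest maximum matching has 8 edges)
process left vertices in ascending order; for each, take the smallest-labelled available neighbour that still permits 8 edges overall, or leave it unmatched if none does
lex-smallest matching: {0-12, 1-4, 2-5, 3-16, 6-8, 7-18, 15-22, 19-11}

Lex-smallest maximum matching: {(0,12), (1,4), (2,5), (3,16), (6,8), (7,18), (15,22), (19,11)}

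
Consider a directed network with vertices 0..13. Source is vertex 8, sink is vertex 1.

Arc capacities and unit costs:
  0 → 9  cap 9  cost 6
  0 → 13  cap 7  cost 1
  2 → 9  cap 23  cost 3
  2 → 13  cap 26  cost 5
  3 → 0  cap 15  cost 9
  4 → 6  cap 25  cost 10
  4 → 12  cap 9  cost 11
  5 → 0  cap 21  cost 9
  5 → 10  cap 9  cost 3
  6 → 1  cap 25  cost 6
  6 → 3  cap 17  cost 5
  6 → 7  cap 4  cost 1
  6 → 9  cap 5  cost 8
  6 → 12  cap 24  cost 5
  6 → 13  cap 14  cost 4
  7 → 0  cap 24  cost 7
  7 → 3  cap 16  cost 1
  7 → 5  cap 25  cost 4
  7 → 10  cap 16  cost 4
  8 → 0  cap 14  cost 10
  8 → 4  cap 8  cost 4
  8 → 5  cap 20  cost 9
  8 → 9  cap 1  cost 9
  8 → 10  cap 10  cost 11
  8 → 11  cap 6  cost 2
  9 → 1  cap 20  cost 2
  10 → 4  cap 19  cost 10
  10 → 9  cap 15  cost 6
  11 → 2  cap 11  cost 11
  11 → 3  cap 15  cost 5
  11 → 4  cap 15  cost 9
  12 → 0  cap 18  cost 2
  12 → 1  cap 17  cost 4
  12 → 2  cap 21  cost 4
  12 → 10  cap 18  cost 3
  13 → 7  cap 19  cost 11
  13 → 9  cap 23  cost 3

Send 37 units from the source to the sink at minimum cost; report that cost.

shortest-cost path #1: 8→9→1 push 1 @ unit cost 11 (adds 11)
shortest-cost path #2: 8→0→13→9→1 push 7 @ unit cost 16 (adds 112)
shortest-cost path #3: 8→0→9→1 push 7 @ unit cost 18 (adds 126)
shortest-cost path #4: 8→11→2→9→1 push 5 @ unit cost 18 (adds 90)
shortest-cost path #5: 8→4→12→1 push 8 @ unit cost 19 (adds 152)
shortest-cost path #6: 8→11→4→12→1 push 1 @ unit cost 26 (adds 26)
shortest-cost path #7: 8→10→9→2→11→4→6→1 push 5 @ unit cost 28 (adds 140)
shortest-cost path #8: 8→10→4→6→1 push 3 @ unit cost 37 (adds 111)
total cost = 768

Minimum cost for 37 units: 768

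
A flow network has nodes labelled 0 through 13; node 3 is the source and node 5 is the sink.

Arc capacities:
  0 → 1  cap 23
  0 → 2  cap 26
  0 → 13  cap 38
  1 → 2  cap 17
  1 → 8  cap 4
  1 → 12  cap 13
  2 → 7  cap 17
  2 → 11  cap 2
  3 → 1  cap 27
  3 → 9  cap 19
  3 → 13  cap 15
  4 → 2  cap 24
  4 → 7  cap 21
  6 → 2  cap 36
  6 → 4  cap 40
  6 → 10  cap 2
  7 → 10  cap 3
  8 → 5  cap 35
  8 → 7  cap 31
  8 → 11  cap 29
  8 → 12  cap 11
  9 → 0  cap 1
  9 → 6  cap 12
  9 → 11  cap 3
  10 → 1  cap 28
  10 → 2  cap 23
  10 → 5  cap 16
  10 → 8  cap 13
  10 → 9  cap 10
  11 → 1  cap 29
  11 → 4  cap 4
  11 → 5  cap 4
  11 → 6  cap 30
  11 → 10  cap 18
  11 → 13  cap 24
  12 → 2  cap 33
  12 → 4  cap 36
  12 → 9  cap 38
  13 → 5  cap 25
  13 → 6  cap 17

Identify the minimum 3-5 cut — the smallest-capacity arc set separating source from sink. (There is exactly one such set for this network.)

augment #1: 3→13→5 push 15
augment #2: 3→1→8→5 push 4
augment #3: 3→9→11→5 push 3
augment #4: 3→1→2→11→5 push 1
augment #5: 3→9→0→13→5 push 1
augment #6: 3→9→6→10→5 push 2
augment #7: 3→1→2→7→10→5 push 3
augment #8: 3→1→2→11→10→5 push 1
max flow = 30; residual-reachable set from 3 gives S-side
cut edges (S→T): {(1,8), (2,11), (3,13), (6,10), (7,10), (9,0), (9,11)} total cap 30

Min-cut arcs: {(1,8), (2,11), (3,13), (6,10), (7,10), (9,0), (9,11)} (total capacity 30)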